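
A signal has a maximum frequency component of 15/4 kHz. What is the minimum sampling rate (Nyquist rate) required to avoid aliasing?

By the Nyquist-Shannon sampling theorem,
the minimum sampling rate (Nyquist rate) must be at least 2 * f_max.
Nyquist rate = 2 * 15/4 kHz = 15/2 kHz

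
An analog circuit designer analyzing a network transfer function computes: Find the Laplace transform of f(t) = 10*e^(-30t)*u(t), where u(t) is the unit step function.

Standard Laplace transform pair:
e^(-at)*u(t) <-> 1/(s+a)
With a = 30: L{10*e^(-30t)*u(t)} = 10/(s+30), ROC: Re(s) > -30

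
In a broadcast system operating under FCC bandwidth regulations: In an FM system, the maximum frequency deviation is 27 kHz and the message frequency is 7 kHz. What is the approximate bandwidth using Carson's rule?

Carson's rule: BW = 2*(delta_f + f_m)
= 2*(27 + 7) kHz = 68 kHz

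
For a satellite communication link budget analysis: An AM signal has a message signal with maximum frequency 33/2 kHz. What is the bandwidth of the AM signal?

In AM (double-sideband), the bandwidth is twice the message frequency.
BW = 2 * f_m = 2 * 33/2 kHz = 33 kHz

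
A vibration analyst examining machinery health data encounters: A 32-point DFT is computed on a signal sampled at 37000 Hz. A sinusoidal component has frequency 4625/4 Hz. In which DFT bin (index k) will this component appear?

DFT frequency resolution = f_s/N = 37000/32 = 4625/4 Hz
Bin index k = f_signal / resolution = 4625/4 / 4625/4 = 1
The signal frequency 4625/4 Hz falls in DFT bin k = 1.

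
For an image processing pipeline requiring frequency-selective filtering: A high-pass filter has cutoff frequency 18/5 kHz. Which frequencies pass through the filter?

A high-pass filter passes all frequencies above the cutoff frequency 18/5 kHz and attenuates lower frequencies.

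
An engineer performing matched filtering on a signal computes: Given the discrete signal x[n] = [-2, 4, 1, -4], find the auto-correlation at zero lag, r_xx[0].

The auto-correlation at zero lag r_xx[0] equals the signal energy.
r_xx[0] = sum of x[n]^2 = (-2)^2 + 4^2 + 1^2 + (-4)^2
= 4 + 16 + 1 + 16 = 37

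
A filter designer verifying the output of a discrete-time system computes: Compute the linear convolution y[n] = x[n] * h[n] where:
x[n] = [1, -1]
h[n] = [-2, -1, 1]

y[n] = sum_k x[k]*h[n-k]. Output length = len(x) + len(h) - 1 = 2 + 3 - 1 = 4.
y[0] = 1*-2 = -2
y[1] = -1*-2 + 1*-1 = 1
y[2] = -1*-1 + 1*1 = 2
y[3] = -1*1 = -1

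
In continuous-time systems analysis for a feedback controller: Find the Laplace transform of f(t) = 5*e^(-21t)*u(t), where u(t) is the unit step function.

Standard Laplace transform pair:
e^(-at)*u(t) <-> 1/(s+a)
With a = 21: L{5*e^(-21t)*u(t)} = 5/(s+21), ROC: Re(s) > -21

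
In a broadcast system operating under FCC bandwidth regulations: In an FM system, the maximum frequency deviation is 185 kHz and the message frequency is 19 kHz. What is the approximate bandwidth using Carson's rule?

Carson's rule: BW = 2*(delta_f + f_m)
= 2*(185 + 19) kHz = 408 kHz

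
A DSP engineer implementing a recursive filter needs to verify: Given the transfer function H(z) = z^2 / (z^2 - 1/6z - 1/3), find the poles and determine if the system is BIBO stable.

Poles are roots of the denominator: z^2 - 1/6z - 1/3 = 0.
Quadratic formula: z = [-(-1/6) +/- sqrt((-1/6)^2 - 4*(-1/3))] / 2
Discriminant = 1/36 + 4/3 = 49/36; sqrt = 7/6.
z = (1/6 +/- 7/6) / 2 => z = 2/3 or z = -1/2.
|p1| = 1/2, |p2| = 2/3.
For BIBO stability, all poles must lie inside the unit circle (|p| < 1).
System is STABLE since both |p| < 1.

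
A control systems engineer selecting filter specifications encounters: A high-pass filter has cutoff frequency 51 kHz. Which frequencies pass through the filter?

A high-pass filter passes all frequencies above the cutoff frequency 51 kHz and attenuates lower frequencies.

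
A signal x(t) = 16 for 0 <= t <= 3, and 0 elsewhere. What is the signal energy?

Energy = integral of |x(t)|^2 dt over the signal duration
= 16^2 * 3 = 256 * 3 = 768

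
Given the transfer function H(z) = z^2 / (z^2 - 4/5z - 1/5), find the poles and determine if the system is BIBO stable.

Poles are roots of the denominator: z^2 - 4/5z - 1/5 = 0.
Quadratic formula: z = [-(-4/5) +/- sqrt((-4/5)^2 - 4*(-1/5))] / 2
Discriminant = 16/25 + 4/5 = 36/25; sqrt = 6/5.
z = (4/5 +/- 6/5) / 2 => z = 1 or z = -1/5.
|p1| = 1, |p2| = 1/5.
For BIBO stability, all poles must lie inside the unit circle (|p| < 1).
System is UNSTABLE since at least one |p| >= 1.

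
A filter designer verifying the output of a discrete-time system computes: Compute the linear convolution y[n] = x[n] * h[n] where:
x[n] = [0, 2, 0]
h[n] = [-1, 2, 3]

y[n] = sum_k x[k]*h[n-k]. Output length = len(x) + len(h) - 1 = 3 + 3 - 1 = 5.
y[0] = 0*-1 = 0
y[1] = 2*-1 + 0*2 = -2
y[2] = 0*-1 + 2*2 + 0*3 = 4
y[3] = 0*2 + 2*3 = 6
y[4] = 0*3 = 0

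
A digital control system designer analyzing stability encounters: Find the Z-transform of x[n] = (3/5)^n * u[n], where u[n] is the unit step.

The Z-transform of a^n * u[n] is z/(z-a) for |z| > |a|.
Here a = 3/5, so X(z) = z/(z - (3/5)) = 5z/(5z - 3)
ROC: |z| > 3/5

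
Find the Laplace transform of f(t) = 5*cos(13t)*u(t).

Standard pair: cos(wt)*u(t) <-> s/(s^2+w^2)
With w = 13: L{5*cos(13t)*u(t)} = 5s/(s^2+169)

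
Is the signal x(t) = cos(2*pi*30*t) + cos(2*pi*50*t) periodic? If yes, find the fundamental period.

f1 = 30 Hz, f2 = 50 Hz
Period T1 = 1/30, T2 = 1/50
Ratio T1/T2 = 50/30, which is rational.
The signal is periodic with fundamental period T = 1/GCD(30,50) = 1/10 s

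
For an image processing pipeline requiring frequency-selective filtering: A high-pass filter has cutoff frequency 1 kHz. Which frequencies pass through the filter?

A high-pass filter passes all frequencies above the cutoff frequency 1 kHz and attenuates lower frequencies.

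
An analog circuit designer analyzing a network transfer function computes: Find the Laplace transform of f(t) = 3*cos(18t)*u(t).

Standard pair: cos(wt)*u(t) <-> s/(s^2+w^2)
With w = 18: L{3*cos(18t)*u(t)} = 3s/(s^2+324)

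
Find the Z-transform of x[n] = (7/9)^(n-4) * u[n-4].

Time-shifting property: if X(z) = Z{x[n]}, then Z{x[n-d]} = z^(-d) * X(z)
X(z) = z/(z - 7/9) for x[n] = (7/9)^n * u[n]
Z{x[n-4]} = z^(-4) * z/(z - 7/9) = z^(-3)/(z - 7/9)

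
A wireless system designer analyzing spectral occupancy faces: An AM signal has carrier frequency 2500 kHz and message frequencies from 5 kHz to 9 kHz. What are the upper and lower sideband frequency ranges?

Upper sideband (USB) = fc + [fm_low, fm_high] = 2500 + [5, 9] = [2505, 2509] kHz
Lower sideband (LSB) = fc - [fm_high, fm_low] = 2500 - [9, 5] = [2491, 2495] kHz
Total occupied spectrum: 2491 kHz to 2509 kHz (plus carrier at 2500 kHz)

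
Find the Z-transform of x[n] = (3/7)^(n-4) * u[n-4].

Time-shifting property: if X(z) = Z{x[n]}, then Z{x[n-d]} = z^(-d) * X(z)
X(z) = z/(z - 3/7) for x[n] = (3/7)^n * u[n]
Z{x[n-4]} = z^(-4) * z/(z - 3/7) = z^(-3)/(z - 3/7)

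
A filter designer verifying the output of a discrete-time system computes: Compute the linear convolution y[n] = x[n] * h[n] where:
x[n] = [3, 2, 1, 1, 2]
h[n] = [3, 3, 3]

y[n] = sum_k x[k]*h[n-k]. Output length = len(x) + len(h) - 1 = 5 + 3 - 1 = 7.
y[0] = 3*3 = 9
y[1] = 2*3 + 3*3 = 15
y[2] = 1*3 + 2*3 + 3*3 = 18
y[3] = 1*3 + 1*3 + 2*3 = 12
y[4] = 2*3 + 1*3 + 1*3 = 12
y[5] = 2*3 + 1*3 = 9
y[6] = 2*3 = 6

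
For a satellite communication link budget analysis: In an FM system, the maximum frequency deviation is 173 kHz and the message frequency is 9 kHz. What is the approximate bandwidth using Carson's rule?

Carson's rule: BW = 2*(delta_f + f_m)
= 2*(173 + 9) kHz = 364 kHz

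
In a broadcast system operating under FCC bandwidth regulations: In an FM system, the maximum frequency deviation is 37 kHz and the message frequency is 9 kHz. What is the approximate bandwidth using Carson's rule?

Carson's rule: BW = 2*(delta_f + f_m)
= 2*(37 + 9) kHz = 92 kHz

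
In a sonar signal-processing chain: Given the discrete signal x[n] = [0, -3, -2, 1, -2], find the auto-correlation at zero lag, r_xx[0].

The auto-correlation at zero lag r_xx[0] equals the signal energy.
r_xx[0] = sum of x[n]^2 = 0^2 + (-3)^2 + (-2)^2 + 1^2 + (-2)^2
= 0 + 9 + 4 + 1 + 4 = 18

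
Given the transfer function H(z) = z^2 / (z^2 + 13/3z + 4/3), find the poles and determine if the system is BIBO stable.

Poles are roots of the denominator: z^2 + 13/3z + 4/3 = 0.
Quadratic formula: z = [-(13/3) +/- sqrt((13/3)^2 - 4*(4/3))] / 2
Discriminant = 169/9 - 16/3 = 121/9; sqrt = 11/3.
z = (-13/3 +/- 11/3) / 2 => z = -1/3 or z = -4.
|p1| = 4, |p2| = 1/3.
For BIBO stability, all poles must lie inside the unit circle (|p| < 1).
System is UNSTABLE since at least one |p| >= 1.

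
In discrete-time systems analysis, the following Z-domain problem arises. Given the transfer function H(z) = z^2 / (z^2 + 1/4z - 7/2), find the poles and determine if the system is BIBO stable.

Poles are roots of the denominator: z^2 + 1/4z - 7/2 = 0.
Quadratic formula: z = [-(1/4) +/- sqrt((1/4)^2 - 4*(-7/2))] / 2
Discriminant = 1/16 + 14 = 225/16; sqrt = 15/4.
z = (-1/4 +/- 15/4) / 2 => z = 7/4 or z = -2.
|p1| = 2, |p2| = 7/4.
For BIBO stability, all poles must lie inside the unit circle (|p| < 1).
System is UNSTABLE since at least one |p| >= 1.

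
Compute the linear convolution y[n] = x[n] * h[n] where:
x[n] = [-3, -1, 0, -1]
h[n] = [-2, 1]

y[n] = sum_k x[k]*h[n-k]. Output length = len(x) + len(h) - 1 = 4 + 2 - 1 = 5.
y[0] = -3*-2 = 6
y[1] = -1*-2 + -3*1 = -1
y[2] = 0*-2 + -1*1 = -1
y[3] = -1*-2 + 0*1 = 2
y[4] = -1*1 = -1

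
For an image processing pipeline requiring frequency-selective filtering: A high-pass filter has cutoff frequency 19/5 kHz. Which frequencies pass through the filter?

A high-pass filter passes all frequencies above the cutoff frequency 19/5 kHz and attenuates lower frequencies.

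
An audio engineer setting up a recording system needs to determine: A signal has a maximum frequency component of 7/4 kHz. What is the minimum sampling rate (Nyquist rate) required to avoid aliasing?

By the Nyquist-Shannon sampling theorem,
the minimum sampling rate (Nyquist rate) must be at least 2 * f_max.
Nyquist rate = 2 * 7/4 kHz = 7/2 kHz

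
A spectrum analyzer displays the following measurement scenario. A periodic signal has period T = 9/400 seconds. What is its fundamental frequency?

The fundamental frequency is the reciprocal of the period.
f = 1/T = 1/(9/400) = 400/9 Hz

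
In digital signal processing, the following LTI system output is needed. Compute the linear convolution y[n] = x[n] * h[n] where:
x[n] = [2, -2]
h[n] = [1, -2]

y[n] = sum_k x[k]*h[n-k]. Output length = len(x) + len(h) - 1 = 2 + 2 - 1 = 3.
y[0] = 2*1 = 2
y[1] = -2*1 + 2*-2 = -6
y[2] = -2*-2 = 4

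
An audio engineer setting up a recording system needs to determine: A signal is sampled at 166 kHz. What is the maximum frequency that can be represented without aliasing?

The maximum frequency that can be represented without aliasing
is the Nyquist frequency: f_max = f_s / 2 = 166 kHz / 2 = 83 kHz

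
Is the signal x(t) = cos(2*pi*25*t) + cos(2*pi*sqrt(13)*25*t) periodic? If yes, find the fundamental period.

f1 = 25 Hz, f2 = 25*sqrt(13) Hz
Ratio f2/f1 = sqrt(13), which is irrational.
Since the frequency ratio is irrational, no common period exists.
The signal is not periodic.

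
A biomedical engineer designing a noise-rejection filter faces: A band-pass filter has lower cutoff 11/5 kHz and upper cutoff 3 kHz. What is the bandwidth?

Bandwidth = f_high - f_low
= 3 kHz - 11/5 kHz = 4/5 kHz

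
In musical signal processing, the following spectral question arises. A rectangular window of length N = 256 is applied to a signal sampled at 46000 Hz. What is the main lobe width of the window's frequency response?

For a rectangular window of length N,
the main lobe width in frequency is 2*f_s/N.
= 2*46000/256 = 2875/8 Hz
This determines the minimum frequency separation for resolving two sinusoids.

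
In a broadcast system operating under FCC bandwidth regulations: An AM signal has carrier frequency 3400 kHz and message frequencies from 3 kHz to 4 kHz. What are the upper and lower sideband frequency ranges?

Upper sideband (USB) = fc + [fm_low, fm_high] = 3400 + [3, 4] = [3403, 3404] kHz
Lower sideband (LSB) = fc - [fm_high, fm_low] = 3400 - [4, 3] = [3396, 3397] kHz
Total occupied spectrum: 3396 kHz to 3404 kHz (plus carrier at 3400 kHz)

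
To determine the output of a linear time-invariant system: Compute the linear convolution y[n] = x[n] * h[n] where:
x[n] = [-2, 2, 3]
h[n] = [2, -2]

y[n] = sum_k x[k]*h[n-k]. Output length = len(x) + len(h) - 1 = 3 + 2 - 1 = 4.
y[0] = -2*2 = -4
y[1] = 2*2 + -2*-2 = 8
y[2] = 3*2 + 2*-2 = 2
y[3] = 3*-2 = -6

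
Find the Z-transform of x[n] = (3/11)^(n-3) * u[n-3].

Time-shifting property: if X(z) = Z{x[n]}, then Z{x[n-d]} = z^(-d) * X(z)
X(z) = z/(z - 3/11) for x[n] = (3/11)^n * u[n]
Z{x[n-3]} = z^(-3) * z/(z - 3/11) = z^(-2)/(z - 3/11)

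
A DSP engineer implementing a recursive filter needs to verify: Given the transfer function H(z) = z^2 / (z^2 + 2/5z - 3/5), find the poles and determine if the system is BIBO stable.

Poles are roots of the denominator: z^2 + 2/5z - 3/5 = 0.
Quadratic formula: z = [-(2/5) +/- sqrt((2/5)^2 - 4*(-3/5))] / 2
Discriminant = 4/25 + 12/5 = 64/25; sqrt = 8/5.
z = (-2/5 +/- 8/5) / 2 => z = 3/5 or z = -1.
|p1| = 1, |p2| = 3/5.
For BIBO stability, all poles must lie inside the unit circle (|p| < 1).
System is UNSTABLE since at least one |p| >= 1.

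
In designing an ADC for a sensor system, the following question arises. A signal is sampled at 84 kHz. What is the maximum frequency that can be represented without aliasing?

The maximum frequency that can be represented without aliasing
is the Nyquist frequency: f_max = f_s / 2 = 84 kHz / 2 = 42 kHz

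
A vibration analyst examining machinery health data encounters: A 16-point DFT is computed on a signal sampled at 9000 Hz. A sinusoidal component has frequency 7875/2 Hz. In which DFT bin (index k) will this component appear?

DFT frequency resolution = f_s/N = 9000/16 = 1125/2 Hz
Bin index k = f_signal / resolution = 7875/2 / 1125/2 = 7
The signal frequency 7875/2 Hz falls in DFT bin k = 7.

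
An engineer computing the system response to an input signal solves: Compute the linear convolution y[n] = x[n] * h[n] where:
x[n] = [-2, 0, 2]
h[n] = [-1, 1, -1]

y[n] = sum_k x[k]*h[n-k]. Output length = len(x) + len(h) - 1 = 3 + 3 - 1 = 5.
y[0] = -2*-1 = 2
y[1] = 0*-1 + -2*1 = -2
y[2] = 2*-1 + 0*1 + -2*-1 = 0
y[3] = 2*1 + 0*-1 = 2
y[4] = 2*-1 = -2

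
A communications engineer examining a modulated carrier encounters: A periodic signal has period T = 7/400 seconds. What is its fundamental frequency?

The fundamental frequency is the reciprocal of the period.
f = 1/T = 1/(7/400) = 400/7 Hz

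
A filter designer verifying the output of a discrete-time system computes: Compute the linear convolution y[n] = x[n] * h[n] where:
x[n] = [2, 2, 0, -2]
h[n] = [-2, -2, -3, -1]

y[n] = sum_k x[k]*h[n-k]. Output length = len(x) + len(h) - 1 = 4 + 4 - 1 = 7.
y[0] = 2*-2 = -4
y[1] = 2*-2 + 2*-2 = -8
y[2] = 0*-2 + 2*-2 + 2*-3 = -10
y[3] = -2*-2 + 0*-2 + 2*-3 + 2*-1 = -4
y[4] = -2*-2 + 0*-3 + 2*-1 = 2
y[5] = -2*-3 + 0*-1 = 6
y[6] = -2*-1 = 2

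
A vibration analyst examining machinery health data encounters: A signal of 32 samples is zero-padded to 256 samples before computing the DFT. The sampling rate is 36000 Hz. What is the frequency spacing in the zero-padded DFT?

Original DFT: N = 32, resolution = f_s/N = 36000/32 = 1125 Hz
Zero-padded DFT: N = 256, resolution = f_s/N = 36000/256 = 1125/8 Hz
Zero-padding interpolates the spectrum (finer frequency grid)
but does NOT improve the true spectral resolution (ability to resolve close frequencies).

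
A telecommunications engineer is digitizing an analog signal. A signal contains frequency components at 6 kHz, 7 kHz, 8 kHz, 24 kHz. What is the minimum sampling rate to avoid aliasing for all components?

The highest frequency component is f_max = 24 kHz.
Nyquist rate = 2 * f_max = 2 * 24 kHz = 48 kHz.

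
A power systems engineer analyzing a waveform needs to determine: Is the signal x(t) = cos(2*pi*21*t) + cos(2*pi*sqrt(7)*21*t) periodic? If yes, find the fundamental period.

f1 = 21 Hz, f2 = 21*sqrt(7) Hz
Ratio f2/f1 = sqrt(7), which is irrational.
Since the frequency ratio is irrational, no common period exists.
The signal is not periodic.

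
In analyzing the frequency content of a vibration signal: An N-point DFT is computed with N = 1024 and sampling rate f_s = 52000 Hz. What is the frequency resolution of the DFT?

DFT frequency resolution = f_s / N
= 52000 / 1024 = 1625/32 Hz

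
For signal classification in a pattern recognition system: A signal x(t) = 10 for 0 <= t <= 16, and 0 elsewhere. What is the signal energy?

Energy = integral of |x(t)|^2 dt over the signal duration
= 10^2 * 16 = 100 * 16 = 1600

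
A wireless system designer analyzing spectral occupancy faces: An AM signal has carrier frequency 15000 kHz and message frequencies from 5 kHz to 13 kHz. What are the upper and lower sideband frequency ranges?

Upper sideband (USB) = fc + [fm_low, fm_high] = 15000 + [5, 13] = [15005, 15013] kHz
Lower sideband (LSB) = fc - [fm_high, fm_low] = 15000 - [13, 5] = [14987, 14995] kHz
Total occupied spectrum: 14987 kHz to 15013 kHz (plus carrier at 15000 kHz)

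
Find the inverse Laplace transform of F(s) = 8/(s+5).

Standard pair: k/(s+a) <-> k*e^(-at)*u(t)
With k=8, a=5: f(t) = 8*e^(-5t)*u(t)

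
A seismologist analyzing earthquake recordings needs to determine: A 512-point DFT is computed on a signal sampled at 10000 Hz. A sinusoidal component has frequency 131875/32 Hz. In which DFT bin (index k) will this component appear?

DFT frequency resolution = f_s/N = 10000/512 = 625/32 Hz
Bin index k = f_signal / resolution = 131875/32 / 625/32 = 211
The signal frequency 131875/32 Hz falls in DFT bin k = 211.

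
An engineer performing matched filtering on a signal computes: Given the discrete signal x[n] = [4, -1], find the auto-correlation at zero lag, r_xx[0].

The auto-correlation at zero lag r_xx[0] equals the signal energy.
r_xx[0] = sum of x[n]^2 = 4^2 + (-1)^2
= 16 + 1 = 17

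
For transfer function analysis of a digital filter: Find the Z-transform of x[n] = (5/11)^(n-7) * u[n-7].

Time-shifting property: if X(z) = Z{x[n]}, then Z{x[n-d]} = z^(-d) * X(z)
X(z) = z/(z - 5/11) for x[n] = (5/11)^n * u[n]
Z{x[n-7]} = z^(-7) * z/(z - 5/11) = z^(-6)/(z - 5/11)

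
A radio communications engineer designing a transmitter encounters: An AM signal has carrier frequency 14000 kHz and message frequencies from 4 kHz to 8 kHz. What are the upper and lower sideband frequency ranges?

Upper sideband (USB) = fc + [fm_low, fm_high] = 14000 + [4, 8] = [14004, 14008] kHz
Lower sideband (LSB) = fc - [fm_high, fm_low] = 14000 - [8, 4] = [13992, 13996] kHz
Total occupied spectrum: 13992 kHz to 14008 kHz (plus carrier at 14000 kHz)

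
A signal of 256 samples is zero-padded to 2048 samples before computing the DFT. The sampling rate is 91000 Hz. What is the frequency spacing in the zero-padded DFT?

Original DFT: N = 256, resolution = f_s/N = 91000/256 = 11375/32 Hz
Zero-padded DFT: N = 2048, resolution = f_s/N = 91000/2048 = 11375/256 Hz
Zero-padding interpolates the spectrum (finer frequency grid)
but does NOT improve the true spectral resolution (ability to resolve close frequencies).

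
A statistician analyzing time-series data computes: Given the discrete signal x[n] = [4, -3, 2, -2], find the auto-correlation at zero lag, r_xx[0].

The auto-correlation at zero lag r_xx[0] equals the signal energy.
r_xx[0] = sum of x[n]^2 = 4^2 + (-3)^2 + 2^2 + (-2)^2
= 16 + 9 + 4 + 4 = 33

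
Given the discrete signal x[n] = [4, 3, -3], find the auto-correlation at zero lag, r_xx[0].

The auto-correlation at zero lag r_xx[0] equals the signal energy.
r_xx[0] = sum of x[n]^2 = 4^2 + 3^2 + (-3)^2
= 16 + 9 + 9 = 34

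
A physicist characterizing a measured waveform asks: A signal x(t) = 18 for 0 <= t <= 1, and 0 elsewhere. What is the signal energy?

Energy = integral of |x(t)|^2 dt over the signal duration
= 18^2 * 1 = 324 * 1 = 324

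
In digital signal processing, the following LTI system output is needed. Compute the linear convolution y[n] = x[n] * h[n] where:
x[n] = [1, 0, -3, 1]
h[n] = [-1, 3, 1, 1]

y[n] = sum_k x[k]*h[n-k]. Output length = len(x) + len(h) - 1 = 4 + 4 - 1 = 7.
y[0] = 1*-1 = -1
y[1] = 0*-1 + 1*3 = 3
y[2] = -3*-1 + 0*3 + 1*1 = 4
y[3] = 1*-1 + -3*3 + 0*1 + 1*1 = -9
y[4] = 1*3 + -3*1 + 0*1 = 0
y[5] = 1*1 + -3*1 = -2
y[6] = 1*1 = 1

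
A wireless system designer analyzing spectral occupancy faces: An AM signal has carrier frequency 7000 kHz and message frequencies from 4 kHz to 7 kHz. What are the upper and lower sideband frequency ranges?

Upper sideband (USB) = fc + [fm_low, fm_high] = 7000 + [4, 7] = [7004, 7007] kHz
Lower sideband (LSB) = fc - [fm_high, fm_low] = 7000 - [7, 4] = [6993, 6996] kHz
Total occupied spectrum: 6993 kHz to 7007 kHz (plus carrier at 7000 kHz)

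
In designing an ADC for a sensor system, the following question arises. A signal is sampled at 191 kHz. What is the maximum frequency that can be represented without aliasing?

The maximum frequency that can be represented without aliasing
is the Nyquist frequency: f_max = f_s / 2 = 191 kHz / 2 = 191/2 kHz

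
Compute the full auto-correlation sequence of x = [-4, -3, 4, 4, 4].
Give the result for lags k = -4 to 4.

r_xx[k] = sum_m x[m]*x[m+k], indexed from 0, for k = -4 to 4:
  r_xx[-4] = x[4]*x[0] = -16
  r_xx[-3] = x[3]*x[0] + x[4]*x[1] = -28
  r_xx[-2] = x[2]*x[0] + x[3]*x[1] + x[4]*x[2] = -12
  r_xx[-1] = x[1]*x[0] + x[2]*x[1] + x[3]*x[2] + x[4]*x[3] = 32
  r_xx[0] = x[0]*x[0] + x[1]*x[1] + x[2]*x[2] + x[3]*x[3] + x[4]*x[4] = 73
  r_xx[1] = x[0]*x[1] + x[1]*x[2] + x[2]*x[3] + x[3]*x[4] = 32
  r_xx[2] = x[0]*x[2] + x[1]*x[3] + x[2]*x[4] = -12
  r_xx[3] = x[0]*x[3] + x[1]*x[4] = -28
  r_xx[4] = x[0]*x[4] = -16
r_xx = [-16, -28, -12, 32, 73, 32, -12, -28, -16]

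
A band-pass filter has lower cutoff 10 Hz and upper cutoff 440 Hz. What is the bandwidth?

Bandwidth = f_high - f_low
= 440 Hz - 10 Hz = 430 Hz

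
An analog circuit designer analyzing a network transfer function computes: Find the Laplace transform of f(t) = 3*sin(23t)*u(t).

Standard pair: sin(wt)*u(t) <-> w/(s^2+w^2)
With w = 23: L{3*sin(23t)*u(t)} = 69/(s^2+529)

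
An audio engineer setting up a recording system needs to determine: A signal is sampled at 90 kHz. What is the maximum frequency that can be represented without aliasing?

The maximum frequency that can be represented without aliasing
is the Nyquist frequency: f_max = f_s / 2 = 90 kHz / 2 = 45 kHz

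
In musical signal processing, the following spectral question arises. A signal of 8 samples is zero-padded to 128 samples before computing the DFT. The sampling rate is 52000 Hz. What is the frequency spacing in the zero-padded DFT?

Original DFT: N = 8, resolution = f_s/N = 52000/8 = 6500 Hz
Zero-padded DFT: N = 128, resolution = f_s/N = 52000/128 = 1625/4 Hz
Zero-padding interpolates the spectrum (finer frequency grid)
but does NOT improve the true spectral resolution (ability to resolve close frequencies).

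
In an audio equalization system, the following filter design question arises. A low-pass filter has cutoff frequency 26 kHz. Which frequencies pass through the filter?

A low-pass filter passes all frequencies below the cutoff frequency 26 kHz and attenuates higher frequencies.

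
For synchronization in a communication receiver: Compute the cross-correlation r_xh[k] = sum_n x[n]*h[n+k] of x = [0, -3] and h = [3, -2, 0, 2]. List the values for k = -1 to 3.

Both sequences indexed from 0 and zero outside their support.
Lags with overlap: k = -1 to 3.
  r_xh[-1] = x[1]*h[0] = -9
  r_xh[0] = x[0]*h[0] + x[1]*h[1] = 6
  r_xh[1] = x[0]*h[1] + x[1]*h[2] = 0
  r_xh[2] = x[0]*h[2] + x[1]*h[3] = -6
  r_xh[3] = x[0]*h[3] = 0
r_xh = [-9, 6, 0, -6, 0] (for k = -1, ..., 3)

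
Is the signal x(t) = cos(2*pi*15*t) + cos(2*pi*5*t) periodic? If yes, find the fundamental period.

f1 = 15 Hz, f2 = 5 Hz
Period T1 = 1/15, T2 = 1/5
Ratio T1/T2 = 5/15, which is rational.
The signal is periodic with fundamental period T = 1/GCD(15,5) = 1/5 s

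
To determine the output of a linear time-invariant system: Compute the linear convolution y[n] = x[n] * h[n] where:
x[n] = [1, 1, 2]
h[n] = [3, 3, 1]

y[n] = sum_k x[k]*h[n-k]. Output length = len(x) + len(h) - 1 = 3 + 3 - 1 = 5.
y[0] = 1*3 = 3
y[1] = 1*3 + 1*3 = 6
y[2] = 2*3 + 1*3 + 1*1 = 10
y[3] = 2*3 + 1*1 = 7
y[4] = 2*1 = 2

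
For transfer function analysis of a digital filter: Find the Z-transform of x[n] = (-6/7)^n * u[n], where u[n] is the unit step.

The Z-transform of a^n * u[n] is z/(z-a) for |z| > |a|.
Here a = -6/7, so X(z) = z/(z - (-6/7)) = 7z/(7z + 6)
ROC: |z| > 6/7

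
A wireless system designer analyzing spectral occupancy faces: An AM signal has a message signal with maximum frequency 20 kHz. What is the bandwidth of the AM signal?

In AM (double-sideband), the bandwidth is twice the message frequency.
BW = 2 * f_m = 2 * 20 kHz = 40 kHz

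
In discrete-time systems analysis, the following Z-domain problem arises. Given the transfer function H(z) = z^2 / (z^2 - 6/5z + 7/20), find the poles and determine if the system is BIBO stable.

Poles are roots of the denominator: z^2 - 6/5z + 7/20 = 0.
Quadratic formula: z = [-(-6/5) +/- sqrt((-6/5)^2 - 4*(7/20))] / 2
Discriminant = 36/25 - 7/5 = 1/25; sqrt = 1/5.
z = (6/5 +/- 1/5) / 2 => z = 7/10 or z = 1/2.
|p1| = 7/10, |p2| = 1/2.
For BIBO stability, all poles must lie inside the unit circle (|p| < 1).
System is STABLE since both |p| < 1.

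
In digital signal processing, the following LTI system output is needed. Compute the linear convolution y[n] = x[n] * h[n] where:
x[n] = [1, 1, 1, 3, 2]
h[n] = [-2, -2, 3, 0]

y[n] = sum_k x[k]*h[n-k]. Output length = len(x) + len(h) - 1 = 5 + 4 - 1 = 8.
y[0] = 1*-2 = -2
y[1] = 1*-2 + 1*-2 = -4
y[2] = 1*-2 + 1*-2 + 1*3 = -1
y[3] = 3*-2 + 1*-2 + 1*3 + 1*0 = -5
y[4] = 2*-2 + 3*-2 + 1*3 + 1*0 = -7
y[5] = 2*-2 + 3*3 + 1*0 = 5
y[6] = 2*3 + 3*0 = 6
y[7] = 2*0 = 0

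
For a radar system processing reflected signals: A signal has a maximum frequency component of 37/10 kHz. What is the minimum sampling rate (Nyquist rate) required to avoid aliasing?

By the Nyquist-Shannon sampling theorem,
the minimum sampling rate (Nyquist rate) must be at least 2 * f_max.
Nyquist rate = 2 * 37/10 kHz = 37/5 kHz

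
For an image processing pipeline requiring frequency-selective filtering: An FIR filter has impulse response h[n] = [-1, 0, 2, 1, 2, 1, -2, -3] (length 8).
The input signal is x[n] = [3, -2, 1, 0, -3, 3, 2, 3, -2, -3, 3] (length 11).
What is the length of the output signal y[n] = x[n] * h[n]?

For linear convolution, the output length is:
len(y) = len(x) + len(h) - 1 = 11 + 8 - 1 = 18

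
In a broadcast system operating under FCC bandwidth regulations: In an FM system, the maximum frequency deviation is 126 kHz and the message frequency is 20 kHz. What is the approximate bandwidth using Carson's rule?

Carson's rule: BW = 2*(delta_f + f_m)
= 2*(126 + 20) kHz = 292 kHz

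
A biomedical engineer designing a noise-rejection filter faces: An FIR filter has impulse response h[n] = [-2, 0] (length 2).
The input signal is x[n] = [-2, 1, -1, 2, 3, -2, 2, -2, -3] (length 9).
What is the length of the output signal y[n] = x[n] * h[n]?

For linear convolution, the output length is:
len(y) = len(x) + len(h) - 1 = 9 + 2 - 1 = 10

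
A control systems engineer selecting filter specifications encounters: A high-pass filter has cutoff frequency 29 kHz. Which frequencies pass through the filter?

A high-pass filter passes all frequencies above the cutoff frequency 29 kHz and attenuates lower frequencies.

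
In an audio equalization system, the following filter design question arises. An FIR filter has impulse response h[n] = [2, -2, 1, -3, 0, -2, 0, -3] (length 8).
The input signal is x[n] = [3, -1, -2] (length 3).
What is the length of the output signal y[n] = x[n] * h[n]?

For linear convolution, the output length is:
len(y) = len(x) + len(h) - 1 = 3 + 8 - 1 = 10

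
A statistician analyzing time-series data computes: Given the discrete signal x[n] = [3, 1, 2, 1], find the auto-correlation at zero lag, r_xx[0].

The auto-correlation at zero lag r_xx[0] equals the signal energy.
r_xx[0] = sum of x[n]^2 = 3^2 + 1^2 + 2^2 + 1^2
= 9 + 1 + 4 + 1 = 15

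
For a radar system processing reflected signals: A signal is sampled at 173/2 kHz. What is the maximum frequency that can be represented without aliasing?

The maximum frequency that can be represented without aliasing
is the Nyquist frequency: f_max = f_s / 2 = 173/2 kHz / 2 = 173/4 kHz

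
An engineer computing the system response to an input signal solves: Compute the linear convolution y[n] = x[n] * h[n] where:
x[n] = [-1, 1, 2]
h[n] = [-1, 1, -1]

y[n] = sum_k x[k]*h[n-k]. Output length = len(x) + len(h) - 1 = 3 + 3 - 1 = 5.
y[0] = -1*-1 = 1
y[1] = 1*-1 + -1*1 = -2
y[2] = 2*-1 + 1*1 + -1*-1 = 0
y[3] = 2*1 + 1*-1 = 1
y[4] = 2*-1 = -2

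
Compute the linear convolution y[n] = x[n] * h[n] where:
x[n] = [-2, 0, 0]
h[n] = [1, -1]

y[n] = sum_k x[k]*h[n-k]. Output length = len(x) + len(h) - 1 = 3 + 2 - 1 = 4.
y[0] = -2*1 = -2
y[1] = 0*1 + -2*-1 = 2
y[2] = 0*1 + 0*-1 = 0
y[3] = 0*-1 = 0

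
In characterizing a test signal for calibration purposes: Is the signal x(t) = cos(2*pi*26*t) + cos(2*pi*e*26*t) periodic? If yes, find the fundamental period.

f1 = 26 Hz, f2 = 26*e Hz
Ratio f2/f1 = e, which is irrational.
Since the frequency ratio is irrational, no common period exists.
The signal is not periodic.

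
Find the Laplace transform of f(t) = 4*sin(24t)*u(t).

Standard pair: sin(wt)*u(t) <-> w/(s^2+w^2)
With w = 24: L{4*sin(24t)*u(t)} = 96/(s^2+576)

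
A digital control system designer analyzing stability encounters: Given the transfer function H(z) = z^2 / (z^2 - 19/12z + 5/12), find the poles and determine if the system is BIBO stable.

Poles are roots of the denominator: z^2 - 19/12z + 5/12 = 0.
Quadratic formula: z = [-(-19/12) +/- sqrt((-19/12)^2 - 4*(5/12))] / 2
Discriminant = 361/144 - 5/3 = 121/144; sqrt = 11/12.
z = (19/12 +/- 11/12) / 2 => z = 5/4 or z = 1/3.
|p1| = 5/4, |p2| = 1/3.
For BIBO stability, all poles must lie inside the unit circle (|p| < 1).
System is UNSTABLE since at least one |p| >= 1.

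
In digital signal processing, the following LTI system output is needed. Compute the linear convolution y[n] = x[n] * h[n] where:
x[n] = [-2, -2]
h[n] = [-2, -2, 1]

y[n] = sum_k x[k]*h[n-k]. Output length = len(x) + len(h) - 1 = 2 + 3 - 1 = 4.
y[0] = -2*-2 = 4
y[1] = -2*-2 + -2*-2 = 8
y[2] = -2*-2 + -2*1 = 2
y[3] = -2*1 = -2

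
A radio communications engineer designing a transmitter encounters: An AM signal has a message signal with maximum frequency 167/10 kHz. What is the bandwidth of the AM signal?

In AM (double-sideband), the bandwidth is twice the message frequency.
BW = 2 * f_m = 2 * 167/10 kHz = 167/5 kHz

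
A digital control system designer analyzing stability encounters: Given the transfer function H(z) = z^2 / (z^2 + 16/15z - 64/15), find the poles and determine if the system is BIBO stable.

Poles are roots of the denominator: z^2 + 16/15z - 64/15 = 0.
Quadratic formula: z = [-(16/15) +/- sqrt((16/15)^2 - 4*(-64/15))] / 2
Discriminant = 256/225 + 256/15 = 4096/225; sqrt = 64/15.
z = (-16/15 +/- 64/15) / 2 => z = 8/5 or z = -8/3.
|p1| = 8/5, |p2| = 8/3.
For BIBO stability, all poles must lie inside the unit circle (|p| < 1).
System is UNSTABLE since at least one |p| >= 1.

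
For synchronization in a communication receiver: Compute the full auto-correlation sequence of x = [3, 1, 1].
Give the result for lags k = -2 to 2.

r_xx[k] = sum_m x[m]*x[m+k], indexed from 0, for k = -2 to 2:
  r_xx[-2] = x[2]*x[0] = 3
  r_xx[-1] = x[1]*x[0] + x[2]*x[1] = 4
  r_xx[0] = x[0]*x[0] + x[1]*x[1] + x[2]*x[2] = 11
  r_xx[1] = x[0]*x[1] + x[1]*x[2] = 4
  r_xx[2] = x[0]*x[2] = 3
r_xx = [3, 4, 11, 4, 3]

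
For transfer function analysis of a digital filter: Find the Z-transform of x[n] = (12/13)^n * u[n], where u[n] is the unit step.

The Z-transform of a^n * u[n] is z/(z-a) for |z| > |a|.
Here a = 12/13, so X(z) = z/(z - (12/13)) = 13z/(13z - 12)
ROC: |z| > 12/13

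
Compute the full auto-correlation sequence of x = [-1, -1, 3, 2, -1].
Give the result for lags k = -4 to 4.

r_xx[k] = sum_m x[m]*x[m+k], indexed from 0, for k = -4 to 4:
  r_xx[-4] = x[4]*x[0] = 1
  r_xx[-3] = x[3]*x[0] + x[4]*x[1] = -1
  r_xx[-2] = x[2]*x[0] + x[3]*x[1] + x[4]*x[2] = -8
  r_xx[-1] = x[1]*x[0] + x[2]*x[1] + x[3]*x[2] + x[4]*x[3] = 2
  r_xx[0] = x[0]*x[0] + x[1]*x[1] + x[2]*x[2] + x[3]*x[3] + x[4]*x[4] = 16
  r_xx[1] = x[0]*x[1] + x[1]*x[2] + x[2]*x[3] + x[3]*x[4] = 2
  r_xx[2] = x[0]*x[2] + x[1]*x[3] + x[2]*x[4] = -8
  r_xx[3] = x[0]*x[3] + x[1]*x[4] = -1
  r_xx[4] = x[0]*x[4] = 1
r_xx = [1, -1, -8, 2, 16, 2, -8, -1, 1]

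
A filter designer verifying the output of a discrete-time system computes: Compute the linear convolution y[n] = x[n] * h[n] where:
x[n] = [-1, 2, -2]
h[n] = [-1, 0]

y[n] = sum_k x[k]*h[n-k]. Output length = len(x) + len(h) - 1 = 3 + 2 - 1 = 4.
y[0] = -1*-1 = 1
y[1] = 2*-1 + -1*0 = -2
y[2] = -2*-1 + 2*0 = 2
y[3] = -2*0 = 0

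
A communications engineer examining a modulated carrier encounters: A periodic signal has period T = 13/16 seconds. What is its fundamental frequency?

The fundamental frequency is the reciprocal of the period.
f = 1/T = 1/(13/16) = 16/13 Hz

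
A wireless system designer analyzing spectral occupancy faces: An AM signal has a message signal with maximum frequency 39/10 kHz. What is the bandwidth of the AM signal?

In AM (double-sideband), the bandwidth is twice the message frequency.
BW = 2 * f_m = 2 * 39/10 kHz = 39/5 kHz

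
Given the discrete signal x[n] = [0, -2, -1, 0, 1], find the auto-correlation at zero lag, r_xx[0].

The auto-correlation at zero lag r_xx[0] equals the signal energy.
r_xx[0] = sum of x[n]^2 = 0^2 + (-2)^2 + (-1)^2 + 0^2 + 1^2
= 0 + 4 + 1 + 0 + 1 = 6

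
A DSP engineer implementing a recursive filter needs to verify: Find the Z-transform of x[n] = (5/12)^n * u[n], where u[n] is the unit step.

The Z-transform of a^n * u[n] is z/(z-a) for |z| > |a|.
Here a = 5/12, so X(z) = z/(z - (5/12)) = 12z/(12z - 5)
ROC: |z| > 5/12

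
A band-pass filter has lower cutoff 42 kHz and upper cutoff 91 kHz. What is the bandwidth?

Bandwidth = f_high - f_low
= 91 kHz - 42 kHz = 49 kHz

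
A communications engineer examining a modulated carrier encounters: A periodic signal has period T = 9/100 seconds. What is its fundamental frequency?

The fundamental frequency is the reciprocal of the period.
f = 1/T = 1/(9/100) = 100/9 Hz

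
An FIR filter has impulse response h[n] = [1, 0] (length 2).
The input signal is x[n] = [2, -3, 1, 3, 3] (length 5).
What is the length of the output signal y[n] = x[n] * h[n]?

For linear convolution, the output length is:
len(y) = len(x) + len(h) - 1 = 5 + 2 - 1 = 6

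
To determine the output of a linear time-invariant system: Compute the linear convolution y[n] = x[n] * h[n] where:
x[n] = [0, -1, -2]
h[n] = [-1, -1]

y[n] = sum_k x[k]*h[n-k]. Output length = len(x) + len(h) - 1 = 3 + 2 - 1 = 4.
y[0] = 0*-1 = 0
y[1] = -1*-1 + 0*-1 = 1
y[2] = -2*-1 + -1*-1 = 3
y[3] = -2*-1 = 2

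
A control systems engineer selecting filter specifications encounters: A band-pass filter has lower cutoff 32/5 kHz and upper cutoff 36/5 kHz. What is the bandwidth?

Bandwidth = f_high - f_low
= 36/5 kHz - 32/5 kHz = 4/5 kHz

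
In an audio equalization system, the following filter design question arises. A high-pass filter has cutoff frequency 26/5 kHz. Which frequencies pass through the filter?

A high-pass filter passes all frequencies above the cutoff frequency 26/5 kHz and attenuates lower frequencies.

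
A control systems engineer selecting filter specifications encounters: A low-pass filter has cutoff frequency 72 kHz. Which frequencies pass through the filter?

A low-pass filter passes all frequencies below the cutoff frequency 72 kHz and attenuates higher frequencies.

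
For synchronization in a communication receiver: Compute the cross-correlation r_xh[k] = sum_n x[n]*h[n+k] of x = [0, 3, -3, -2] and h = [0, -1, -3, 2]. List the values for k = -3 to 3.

Both sequences indexed from 0 and zero outside their support.
Lags with overlap: k = -3 to 3.
  r_xh[-3] = x[3]*h[0] = 0
  r_xh[-2] = x[2]*h[0] + x[3]*h[1] = 2
  r_xh[-1] = x[1]*h[0] + x[2]*h[1] + x[3]*h[2] = 9
  r_xh[0] = x[0]*h[0] + x[1]*h[1] + x[2]*h[2] + x[3]*h[3] = 2
  r_xh[1] = x[0]*h[1] + x[1]*h[2] + x[2]*h[3] = -15
  r_xh[2] = x[0]*h[2] + x[1]*h[3] = 6
  r_xh[3] = x[0]*h[3] = 0
r_xh = [0, 2, 9, 2, -15, 6, 0] (for k = -3, ..., 3)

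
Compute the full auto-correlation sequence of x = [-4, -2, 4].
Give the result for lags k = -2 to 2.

r_xx[k] = sum_m x[m]*x[m+k], indexed from 0, for k = -2 to 2:
  r_xx[-2] = x[2]*x[0] = -16
  r_xx[-1] = x[1]*x[0] + x[2]*x[1] = 0
  r_xx[0] = x[0]*x[0] + x[1]*x[1] + x[2]*x[2] = 36
  r_xx[1] = x[0]*x[1] + x[1]*x[2] = 0
  r_xx[2] = x[0]*x[2] = -16
r_xx = [-16, 0, 36, 0, -16]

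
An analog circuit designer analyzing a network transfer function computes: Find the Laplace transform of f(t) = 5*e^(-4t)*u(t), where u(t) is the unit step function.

Standard Laplace transform pair:
e^(-at)*u(t) <-> 1/(s+a)
With a = 4: L{5*e^(-4t)*u(t)} = 5/(s+4), ROC: Re(s) > -4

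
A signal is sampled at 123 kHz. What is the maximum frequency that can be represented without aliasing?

The maximum frequency that can be represented without aliasing
is the Nyquist frequency: f_max = f_s / 2 = 123 kHz / 2 = 123/2 kHz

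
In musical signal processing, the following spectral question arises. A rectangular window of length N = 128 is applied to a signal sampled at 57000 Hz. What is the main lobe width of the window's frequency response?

For a rectangular window of length N,
the main lobe width in frequency is 2*f_s/N.
= 2*57000/128 = 7125/8 Hz
This determines the minimum frequency separation for resolving two sinusoids.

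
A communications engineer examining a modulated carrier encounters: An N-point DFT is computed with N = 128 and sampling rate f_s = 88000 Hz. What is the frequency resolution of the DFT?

DFT frequency resolution = f_s / N
= 88000 / 128 = 1375/2 Hz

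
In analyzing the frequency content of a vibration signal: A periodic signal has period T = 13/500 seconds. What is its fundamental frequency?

The fundamental frequency is the reciprocal of the period.
f = 1/T = 1/(13/500) = 500/13 Hz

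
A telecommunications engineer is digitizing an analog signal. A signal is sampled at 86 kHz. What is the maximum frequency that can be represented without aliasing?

The maximum frequency that can be represented without aliasing
is the Nyquist frequency: f_max = f_s / 2 = 86 kHz / 2 = 43 kHz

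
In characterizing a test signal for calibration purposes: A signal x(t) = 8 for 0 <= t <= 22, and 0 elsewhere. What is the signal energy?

Energy = integral of |x(t)|^2 dt over the signal duration
= 8^2 * 22 = 64 * 22 = 1408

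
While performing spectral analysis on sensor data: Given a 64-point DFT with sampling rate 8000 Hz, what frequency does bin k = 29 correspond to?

The frequency of DFT bin k is: f_k = k * f_s / N
f_29 = 29 * 8000 / 64 = 3625 Hz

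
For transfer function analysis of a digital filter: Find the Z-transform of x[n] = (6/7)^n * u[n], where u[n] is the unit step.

The Z-transform of a^n * u[n] is z/(z-a) for |z| > |a|.
Here a = 6/7, so X(z) = z/(z - (6/7)) = 7z/(7z - 6)
ROC: |z| > 6/7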